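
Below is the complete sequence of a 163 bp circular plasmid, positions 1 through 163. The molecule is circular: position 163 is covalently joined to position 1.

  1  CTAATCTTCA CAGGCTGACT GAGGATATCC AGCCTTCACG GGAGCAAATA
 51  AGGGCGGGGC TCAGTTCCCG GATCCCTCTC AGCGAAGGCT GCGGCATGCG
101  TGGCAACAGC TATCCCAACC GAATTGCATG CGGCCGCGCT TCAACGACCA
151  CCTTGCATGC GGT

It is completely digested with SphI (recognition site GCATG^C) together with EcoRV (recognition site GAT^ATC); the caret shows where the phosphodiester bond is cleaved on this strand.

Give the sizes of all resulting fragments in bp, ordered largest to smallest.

72, 32, 30, 29 bp

SphI sites (GCATGC) start at positions 94, 126, 155.
SphI cuts after base 5 of each site (before the last base), so after positions 98, 130, 159.
The EcoRV site (GATATC) starts at position 24.
EcoRV cuts after base 3 of each site, so after position 26.
Combined cut positions: 26, 98, 130, 159.
Circular molecule, 4 cuts → 4 fragments:
  27–98 → 72 bp
  99–130 → 32 bp
  131–159 → 29 bp
  160–163 then 1–26 → 4 + 26 = 30 bp
Sorted largest to smallest: 72, 32, 30, 29 bp.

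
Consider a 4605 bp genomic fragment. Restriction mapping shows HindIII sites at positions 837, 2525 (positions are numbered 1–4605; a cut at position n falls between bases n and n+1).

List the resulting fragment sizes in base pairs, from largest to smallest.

2080, 1688, 837 bp

Linear molecule, 2 cuts → 3 fragments:
  837 − 0 = 837 bp
  2525 − 837 = 1688 bp
  4605 − 2525 = 2080 bp
Sorted largest to smallest: 2080, 1688, 837 bp.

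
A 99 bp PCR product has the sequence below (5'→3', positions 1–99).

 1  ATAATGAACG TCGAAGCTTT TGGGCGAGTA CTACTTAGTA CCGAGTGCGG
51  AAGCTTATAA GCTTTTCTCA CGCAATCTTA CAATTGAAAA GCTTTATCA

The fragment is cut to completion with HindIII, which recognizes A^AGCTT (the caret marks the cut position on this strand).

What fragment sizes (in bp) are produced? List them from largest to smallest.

37, 30, 14, 10, 8 bp

HindIII sites (AAGCTT) start at positions 14, 51, 59, 89.
HindIII cuts after the first base of each site, so after positions 14, 51, 59, 89.
Linear molecule, 4 cuts → 5 fragments:
  1–14 → 14 bp
  15–51 → 37 bp
  52–59 → 8 bp
  60–89 → 30 bp
  90–99 → 10 bp
Sorted largest to smallest: 37, 30, 14, 10, 8 bp.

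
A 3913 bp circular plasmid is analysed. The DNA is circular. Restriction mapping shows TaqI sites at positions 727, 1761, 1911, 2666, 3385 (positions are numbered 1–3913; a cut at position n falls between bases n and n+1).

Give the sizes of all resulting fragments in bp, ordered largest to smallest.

1255, 1034, 755, 719, 150 bp

Circular molecule, 5 cuts → 5 fragments:
  1761 − 727 = 1034 bp
  1911 − 1761 = 150 bp
  2666 − 1911 = 755 bp
  3385 − 2666 = 719 bp
  wrap: 3913 − 3385 + 727 = 1255 bp
Sorted largest to smallest: 1255, 1034, 755, 719, 150 bp.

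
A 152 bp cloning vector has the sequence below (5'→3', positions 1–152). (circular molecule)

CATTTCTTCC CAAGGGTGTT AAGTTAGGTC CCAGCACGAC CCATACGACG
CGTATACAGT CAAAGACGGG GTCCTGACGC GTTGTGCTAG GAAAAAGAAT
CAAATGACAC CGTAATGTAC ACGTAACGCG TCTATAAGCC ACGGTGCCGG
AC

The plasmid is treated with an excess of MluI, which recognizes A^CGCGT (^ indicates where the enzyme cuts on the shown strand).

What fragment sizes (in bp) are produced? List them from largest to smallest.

MluI sites (ACGCGT) start at positions 48, 77, 126.
MluI cuts after the first base of each site, so after positions 48, 77, 126.
Circular molecule, 3 cuts → 3 fragments:
  49–77 → 29 bp
  78–126 → 49 bp
  127–152 then 1–48 → 26 + 48 = 74 bp
Sorted largest to smallest: 74, 49, 29 bp.

74, 49, 29 bp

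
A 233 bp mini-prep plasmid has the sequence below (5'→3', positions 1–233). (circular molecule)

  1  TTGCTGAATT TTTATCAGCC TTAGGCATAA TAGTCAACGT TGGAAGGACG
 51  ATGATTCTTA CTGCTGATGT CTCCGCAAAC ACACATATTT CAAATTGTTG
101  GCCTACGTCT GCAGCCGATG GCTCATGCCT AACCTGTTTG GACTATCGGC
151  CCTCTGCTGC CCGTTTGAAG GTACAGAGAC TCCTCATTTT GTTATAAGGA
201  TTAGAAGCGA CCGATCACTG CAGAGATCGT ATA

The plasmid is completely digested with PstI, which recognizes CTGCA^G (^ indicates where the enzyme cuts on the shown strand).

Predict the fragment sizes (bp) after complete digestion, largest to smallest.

PstI sites (CTGCAG) start at positions 109, 218.
PstI cuts after base 5 of each site (before the last base), so after positions 113, 222.
Circular molecule, 2 cuts → 2 fragments:
  114–222 → 109 bp
  223–233 then 1–113 → 11 + 113 = 124 bp
Sorted largest to smallest: 124, 109 bp.

124, 109 bp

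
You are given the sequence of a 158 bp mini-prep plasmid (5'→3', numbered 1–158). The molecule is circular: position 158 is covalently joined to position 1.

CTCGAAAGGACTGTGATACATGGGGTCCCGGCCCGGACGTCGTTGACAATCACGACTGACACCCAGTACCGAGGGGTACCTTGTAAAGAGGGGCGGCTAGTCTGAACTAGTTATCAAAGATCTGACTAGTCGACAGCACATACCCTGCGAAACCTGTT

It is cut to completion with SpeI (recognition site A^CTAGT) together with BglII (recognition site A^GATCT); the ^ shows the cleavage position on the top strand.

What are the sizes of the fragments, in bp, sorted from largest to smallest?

SpeI sites (ACTAGT) start at positions 106, 125.
SpeI cuts after the first base of each site, so after positions 106, 125.
The BglII site (AGATCT) starts at position 118.
BglII cuts after the first base of each site, so after position 118.
Combined cut positions: 106, 118, 125.
Circular molecule, 3 cuts → 3 fragments:
  107–118 → 12 bp
  119–125 → 7 bp
  126–158 then 1–106 → 33 + 106 = 139 bp
Sorted largest to smallest: 139, 12, 7 bp.

139, 12, 7 bp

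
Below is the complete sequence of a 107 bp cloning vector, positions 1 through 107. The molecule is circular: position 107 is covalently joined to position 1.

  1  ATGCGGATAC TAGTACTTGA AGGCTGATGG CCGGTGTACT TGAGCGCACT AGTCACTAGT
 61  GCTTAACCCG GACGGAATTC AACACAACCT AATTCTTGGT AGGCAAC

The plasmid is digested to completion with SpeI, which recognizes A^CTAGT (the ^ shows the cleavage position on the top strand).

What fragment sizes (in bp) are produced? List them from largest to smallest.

61, 39, 7 bp

SpeI sites (ACTAGT) start at positions 9, 48, 55.
SpeI cuts after the first base of each site, so after positions 9, 48, 55.
Circular molecule, 3 cuts → 3 fragments:
  10–48 → 39 bp
  49–55 → 7 bp
  56–107 then 1–9 → 52 + 9 = 61 bp
Sorted largest to smallest: 61, 39, 7 bp.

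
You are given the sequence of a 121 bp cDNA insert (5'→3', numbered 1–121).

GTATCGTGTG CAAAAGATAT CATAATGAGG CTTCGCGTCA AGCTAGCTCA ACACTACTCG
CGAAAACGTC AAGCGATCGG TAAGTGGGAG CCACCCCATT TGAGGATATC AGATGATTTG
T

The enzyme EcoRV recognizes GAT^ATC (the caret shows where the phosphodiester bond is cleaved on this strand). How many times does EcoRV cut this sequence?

GATATC occurs starting at positions 16, 105.
EcoRV cuts at 2 sites.

2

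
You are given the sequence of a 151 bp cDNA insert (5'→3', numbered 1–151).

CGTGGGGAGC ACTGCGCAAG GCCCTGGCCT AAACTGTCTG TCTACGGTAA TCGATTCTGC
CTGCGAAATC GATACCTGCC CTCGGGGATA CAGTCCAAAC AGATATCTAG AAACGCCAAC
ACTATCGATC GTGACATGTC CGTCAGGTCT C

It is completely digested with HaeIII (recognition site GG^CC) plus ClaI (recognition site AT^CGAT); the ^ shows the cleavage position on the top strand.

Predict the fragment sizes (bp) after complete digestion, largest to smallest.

HaeIII sites (GGCC) start at positions 20, 26.
HaeIII cuts after base 2 of each site, so after positions 21, 27.
ClaI sites (ATCGAT) start at positions 50, 68, 124.
ClaI cuts after base 2 of each site, so after positions 51, 69, 125.
Combined cut positions: 21, 27, 51, 69, 125.
Linear molecule, 5 cuts → 6 fragments:
  1–21 → 21 bp
  22–27 → 6 bp
  28–51 → 24 bp
  52–69 → 18 bp
  70–125 → 56 bp
  126–151 → 26 bp
Sorted largest to smallest: 56, 26, 24, 21, 18, 6 bp.

56, 26, 24, 21, 18, 6 bp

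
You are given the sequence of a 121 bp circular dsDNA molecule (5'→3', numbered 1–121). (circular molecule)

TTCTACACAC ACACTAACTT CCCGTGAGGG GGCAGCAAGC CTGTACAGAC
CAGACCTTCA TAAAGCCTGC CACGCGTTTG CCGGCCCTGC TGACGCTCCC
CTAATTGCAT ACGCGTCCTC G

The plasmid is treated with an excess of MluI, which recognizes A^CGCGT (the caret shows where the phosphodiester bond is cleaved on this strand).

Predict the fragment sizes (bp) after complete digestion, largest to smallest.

82, 39 bp

MluI sites (ACGCGT) start at positions 72, 111.
MluI cuts after the first base of each site, so after positions 72, 111.
Circular molecule, 2 cuts → 2 fragments:
  73–111 → 39 bp
  112–121 then 1–72 → 10 + 72 = 82 bp
Sorted largest to smallest: 82, 39 bp.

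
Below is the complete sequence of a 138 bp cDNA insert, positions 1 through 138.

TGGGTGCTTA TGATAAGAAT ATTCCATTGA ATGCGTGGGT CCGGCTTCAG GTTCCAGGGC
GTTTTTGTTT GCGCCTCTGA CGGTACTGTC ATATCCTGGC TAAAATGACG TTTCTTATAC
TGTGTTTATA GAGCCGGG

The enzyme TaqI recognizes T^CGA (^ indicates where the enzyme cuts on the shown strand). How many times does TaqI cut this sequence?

No occurrence of TCGA is present in the sequence.
TaqI does not cut: 0 sites.

0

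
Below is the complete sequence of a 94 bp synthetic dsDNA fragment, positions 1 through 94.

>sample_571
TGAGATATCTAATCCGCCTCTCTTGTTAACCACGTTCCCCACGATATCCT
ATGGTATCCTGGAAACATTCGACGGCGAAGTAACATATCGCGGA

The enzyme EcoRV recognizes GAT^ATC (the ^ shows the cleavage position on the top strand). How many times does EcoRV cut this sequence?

GATATC occurs starting at positions 4, 43.
EcoRV cuts at 2 sites.

2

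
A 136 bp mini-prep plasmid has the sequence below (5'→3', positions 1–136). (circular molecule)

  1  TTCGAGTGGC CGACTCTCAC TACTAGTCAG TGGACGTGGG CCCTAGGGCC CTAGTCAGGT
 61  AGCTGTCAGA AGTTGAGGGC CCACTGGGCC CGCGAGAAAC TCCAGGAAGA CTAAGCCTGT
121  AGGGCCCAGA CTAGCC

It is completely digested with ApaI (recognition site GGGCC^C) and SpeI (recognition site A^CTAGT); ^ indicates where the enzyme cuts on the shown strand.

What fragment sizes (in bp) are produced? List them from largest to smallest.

36, 32, 31, 20, 9, 8 bp

ApaI sites (GGGCCC) start at positions 38, 46, 77, 86, 122.
ApaI cuts after base 5 of each site (before the last base), so after positions 42, 50, 81, 90, 126.
The SpeI site (ACTAGT) starts at position 22.
SpeI cuts after the first base of each site, so after position 22.
Combined cut positions: 22, 42, 50, 81, 90, 126.
Circular molecule, 6 cuts → 6 fragments:
  23–42 → 20 bp
  43–50 → 8 bp
  51–81 → 31 bp
  82–90 → 9 bp
  91–126 → 36 bp
  127–136 then 1–22 → 10 + 22 = 32 bp
Sorted largest to smallest: 36, 32, 31, 20, 9, 8 bp.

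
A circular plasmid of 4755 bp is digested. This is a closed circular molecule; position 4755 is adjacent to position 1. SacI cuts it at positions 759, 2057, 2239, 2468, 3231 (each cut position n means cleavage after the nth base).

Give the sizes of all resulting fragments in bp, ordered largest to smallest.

Circular molecule, 5 cuts → 5 fragments:
  2057 − 759 = 1298 bp
  2239 − 2057 = 182 bp
  2468 − 2239 = 229 bp
  3231 − 2468 = 763 bp
  wrap: 4755 − 3231 + 759 = 2283 bp
Sorted largest to smallest: 2283, 1298, 763, 229, 182 bp.

2283, 1298, 763, 229, 182 bp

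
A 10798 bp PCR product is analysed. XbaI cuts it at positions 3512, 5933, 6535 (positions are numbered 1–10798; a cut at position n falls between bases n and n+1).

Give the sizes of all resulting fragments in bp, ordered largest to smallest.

4263, 3512, 2421, 602 bp

Linear molecule, 3 cuts → 4 fragments:
  3512 − 0 = 3512 bp
  5933 − 3512 = 2421 bp
  6535 − 5933 = 602 bp
  10798 − 6535 = 4263 bp
Sorted largest to smallest: 4263, 3512, 2421, 602 bp.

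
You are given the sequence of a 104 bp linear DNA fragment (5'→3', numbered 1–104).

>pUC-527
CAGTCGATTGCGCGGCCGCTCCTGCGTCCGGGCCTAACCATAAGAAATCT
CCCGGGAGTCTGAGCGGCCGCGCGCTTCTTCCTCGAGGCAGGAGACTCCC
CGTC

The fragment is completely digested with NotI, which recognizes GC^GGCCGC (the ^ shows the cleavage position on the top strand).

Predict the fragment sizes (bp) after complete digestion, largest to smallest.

NotI sites (GCGGCCGC) start at positions 12, 64.
NotI cuts after base 2 of each site, so after positions 13, 65.
Linear molecule, 2 cuts → 3 fragments:
  1–13 → 13 bp
  14–65 → 52 bp
  66–104 → 39 bp
Sorted largest to smallest: 52, 39, 13 bp.

52, 39, 13 bp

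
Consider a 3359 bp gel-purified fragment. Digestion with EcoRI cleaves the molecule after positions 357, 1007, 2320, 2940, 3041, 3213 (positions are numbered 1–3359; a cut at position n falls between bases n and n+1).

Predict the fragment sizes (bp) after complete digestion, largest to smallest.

1313, 650, 620, 357, 172, 146, 101 bp

Linear molecule, 6 cuts → 7 fragments:
  357 − 0 = 357 bp
  1007 − 357 = 650 bp
  2320 − 1007 = 1313 bp
  2940 − 2320 = 620 bp
  3041 − 2940 = 101 bp
  3213 − 3041 = 172 bp
  3359 − 3213 = 146 bp
Sorted largest to smallest: 1313, 650, 620, 357, 172, 146, 101 bp.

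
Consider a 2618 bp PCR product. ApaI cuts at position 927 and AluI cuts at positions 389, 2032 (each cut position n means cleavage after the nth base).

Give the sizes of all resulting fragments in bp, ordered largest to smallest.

Combined cut positions (sorted): 389, 927, 2032.
Linear molecule, 3 cuts → 4 fragments:
  389 − 0 = 389 bp
  927 − 389 = 538 bp
  2032 − 927 = 1105 bp
  2618 − 2032 = 586 bp
Sorted largest to smallest: 1105, 586, 538, 389 bp.

1105, 586, 538, 389 bp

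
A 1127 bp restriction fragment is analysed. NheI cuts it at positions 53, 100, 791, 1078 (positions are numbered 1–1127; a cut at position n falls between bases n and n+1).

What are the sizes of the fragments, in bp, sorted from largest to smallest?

691, 287, 53, 49, 47 bp

Linear molecule, 4 cuts → 5 fragments:
  53 − 0 = 53 bp
  100 − 53 = 47 bp
  791 − 100 = 691 bp
  1078 − 791 = 287 bp
  1127 − 1078 = 49 bp
Sorted largest to smallest: 691, 287, 53, 49, 47 bp.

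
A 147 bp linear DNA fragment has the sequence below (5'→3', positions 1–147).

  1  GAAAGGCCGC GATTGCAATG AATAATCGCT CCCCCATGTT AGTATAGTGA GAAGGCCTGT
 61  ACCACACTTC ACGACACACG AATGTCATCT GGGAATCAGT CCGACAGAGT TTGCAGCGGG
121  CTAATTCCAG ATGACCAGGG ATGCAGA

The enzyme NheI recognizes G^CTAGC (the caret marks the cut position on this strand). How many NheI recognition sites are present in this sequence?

0

No occurrence of GCTAGC is present in the sequence.
NheI does not cut: 0 sites.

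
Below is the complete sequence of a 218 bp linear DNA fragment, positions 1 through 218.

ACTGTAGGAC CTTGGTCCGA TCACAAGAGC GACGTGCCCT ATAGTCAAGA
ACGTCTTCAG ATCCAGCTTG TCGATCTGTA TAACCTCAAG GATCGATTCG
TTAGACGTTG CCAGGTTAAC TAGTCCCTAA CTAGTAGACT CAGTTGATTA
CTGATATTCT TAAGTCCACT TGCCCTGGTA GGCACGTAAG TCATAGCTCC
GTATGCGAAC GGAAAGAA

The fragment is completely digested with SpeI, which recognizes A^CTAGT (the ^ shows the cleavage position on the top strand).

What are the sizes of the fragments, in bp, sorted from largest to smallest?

SpeI sites (ACTAGT) start at positions 119, 130.
SpeI cuts after the first base of each site, so after positions 119, 130.
Linear molecule, 2 cuts → 3 fragments:
  1–119 → 119 bp
  120–130 → 11 bp
  131–218 → 88 bp
Sorted largest to smallest: 119, 88, 11 bp.

119, 88, 11 bp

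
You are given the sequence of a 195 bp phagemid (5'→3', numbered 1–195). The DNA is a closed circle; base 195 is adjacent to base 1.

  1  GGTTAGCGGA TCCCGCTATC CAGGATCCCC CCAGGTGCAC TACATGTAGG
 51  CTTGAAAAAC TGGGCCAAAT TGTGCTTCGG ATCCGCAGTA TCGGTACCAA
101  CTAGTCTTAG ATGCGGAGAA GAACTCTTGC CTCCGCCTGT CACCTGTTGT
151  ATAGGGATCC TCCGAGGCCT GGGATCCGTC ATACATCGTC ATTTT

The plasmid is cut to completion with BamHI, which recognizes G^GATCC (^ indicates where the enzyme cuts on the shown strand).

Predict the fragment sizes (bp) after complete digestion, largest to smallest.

BamHI sites (GGATCC) start at positions 8, 23, 79, 155, 172.
BamHI cuts after the first base of each site, so after positions 8, 23, 79, 155, 172.
Circular molecule, 5 cuts → 5 fragments:
  9–23 → 15 bp
  24–79 → 56 bp
  80–155 → 76 bp
  156–172 → 17 bp
  173–195 then 1–8 → 23 + 8 = 31 bp
Sorted largest to smallest: 76, 56, 31, 17, 15 bp.

76, 56, 31, 17, 15 bp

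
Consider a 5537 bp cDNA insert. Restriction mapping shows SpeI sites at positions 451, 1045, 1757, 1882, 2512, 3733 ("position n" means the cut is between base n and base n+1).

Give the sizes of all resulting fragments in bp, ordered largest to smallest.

1804, 1221, 712, 630, 594, 451, 125 bp

Linear molecule, 6 cuts → 7 fragments:
  451 − 0 = 451 bp
  1045 − 451 = 594 bp
  1757 − 1045 = 712 bp
  1882 − 1757 = 125 bp
  2512 − 1882 = 630 bp
  3733 − 2512 = 1221 bp
  5537 − 3733 = 1804 bp
Sorted largest to smallest: 1804, 1221, 712, 630, 594, 451, 125 bp.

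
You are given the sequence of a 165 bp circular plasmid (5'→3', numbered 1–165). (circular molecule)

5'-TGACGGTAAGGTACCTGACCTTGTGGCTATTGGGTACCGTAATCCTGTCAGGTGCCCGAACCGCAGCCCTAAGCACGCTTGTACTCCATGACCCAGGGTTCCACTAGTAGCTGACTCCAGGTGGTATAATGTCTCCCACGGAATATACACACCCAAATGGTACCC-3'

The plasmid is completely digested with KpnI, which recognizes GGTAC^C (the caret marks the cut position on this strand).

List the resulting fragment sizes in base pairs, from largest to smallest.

126, 23, 16 bp

KpnI sites (GGTACC) start at positions 10, 33, 159.
KpnI cuts after base 5 of each site (before the last base), so after positions 14, 37, 163.
Circular molecule, 3 cuts → 3 fragments:
  15–37 → 23 bp
  38–163 → 126 bp
  164–165 then 1–14 → 2 + 14 = 16 bp
Sorted largest to smallest: 126, 23, 16 bp.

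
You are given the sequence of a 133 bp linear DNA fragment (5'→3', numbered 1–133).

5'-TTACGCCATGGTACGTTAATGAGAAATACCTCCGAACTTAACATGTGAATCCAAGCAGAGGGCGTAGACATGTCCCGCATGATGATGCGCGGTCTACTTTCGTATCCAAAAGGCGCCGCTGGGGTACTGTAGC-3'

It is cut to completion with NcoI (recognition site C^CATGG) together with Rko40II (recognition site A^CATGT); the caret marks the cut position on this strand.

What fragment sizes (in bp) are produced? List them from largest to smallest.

The NcoI site (CCATGG) starts at position 6.
NcoI cuts after the first base of each site, so after position 6.
Rko40II sites (ACATGT) start at positions 41, 68.
Rko40II cuts after the first base of each site, so after positions 41, 68.
Combined cut positions: 6, 41, 68.
Linear molecule, 3 cuts → 4 fragments:
  1–6 → 6 bp
  7–41 → 35 bp
  42–68 → 27 bp
  69–133 → 65 bp
Sorted largest to smallest: 65, 35, 27, 6 bp.

65, 35, 27, 6 bp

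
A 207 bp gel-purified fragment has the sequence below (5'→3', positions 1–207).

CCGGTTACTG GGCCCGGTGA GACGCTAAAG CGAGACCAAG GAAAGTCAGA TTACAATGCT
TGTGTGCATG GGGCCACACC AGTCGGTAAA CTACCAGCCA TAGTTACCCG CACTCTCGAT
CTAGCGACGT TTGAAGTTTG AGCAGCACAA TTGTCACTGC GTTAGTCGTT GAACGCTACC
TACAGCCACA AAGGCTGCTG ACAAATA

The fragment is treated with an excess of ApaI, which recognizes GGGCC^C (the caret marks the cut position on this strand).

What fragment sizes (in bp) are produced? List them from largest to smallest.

The ApaI site (GGGCCC) starts at position 10.
ApaI cuts after base 5 of each site (before the last base), so after position 14.
Linear molecule, 1 cut → 2 fragments:
  1–14 → 14 bp
  15–207 → 193 bp
Sorted largest to smallest: 193, 14 bp.

193, 14 bp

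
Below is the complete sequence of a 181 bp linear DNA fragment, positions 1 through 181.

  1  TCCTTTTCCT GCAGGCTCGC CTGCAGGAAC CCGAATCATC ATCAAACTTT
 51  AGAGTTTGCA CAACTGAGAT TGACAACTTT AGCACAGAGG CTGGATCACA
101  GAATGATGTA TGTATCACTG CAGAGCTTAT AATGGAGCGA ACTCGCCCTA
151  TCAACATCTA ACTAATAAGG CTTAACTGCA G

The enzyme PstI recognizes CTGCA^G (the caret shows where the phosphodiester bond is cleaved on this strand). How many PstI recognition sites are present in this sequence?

4

CTGCAG occurs starting at positions 9, 21, 118, 176.
PstI cuts at 4 sites.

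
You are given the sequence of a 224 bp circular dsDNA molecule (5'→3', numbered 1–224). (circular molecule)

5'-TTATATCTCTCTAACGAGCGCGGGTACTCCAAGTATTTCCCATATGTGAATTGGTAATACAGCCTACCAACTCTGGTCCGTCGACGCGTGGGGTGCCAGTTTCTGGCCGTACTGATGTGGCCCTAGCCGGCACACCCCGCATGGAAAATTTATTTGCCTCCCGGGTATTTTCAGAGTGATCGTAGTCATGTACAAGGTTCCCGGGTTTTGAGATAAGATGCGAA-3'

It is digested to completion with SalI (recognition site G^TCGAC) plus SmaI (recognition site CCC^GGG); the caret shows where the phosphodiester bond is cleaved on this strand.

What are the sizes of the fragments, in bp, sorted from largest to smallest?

102, 82, 40 bp

The SalI site (GTCGAC) starts at position 80.
SalI cuts after the first base of each site, so after position 80.
SmaI sites (CCCGGG) start at positions 160, 200.
SmaI cuts after base 3 of each site, so after positions 162, 202.
Combined cut positions: 80, 162, 202.
Circular molecule, 3 cuts → 3 fragments:
  81–162 → 82 bp
  163–202 → 40 bp
  203–224 then 1–80 → 22 + 80 = 102 bp
Sorted largest to smallest: 102, 82, 40 bp.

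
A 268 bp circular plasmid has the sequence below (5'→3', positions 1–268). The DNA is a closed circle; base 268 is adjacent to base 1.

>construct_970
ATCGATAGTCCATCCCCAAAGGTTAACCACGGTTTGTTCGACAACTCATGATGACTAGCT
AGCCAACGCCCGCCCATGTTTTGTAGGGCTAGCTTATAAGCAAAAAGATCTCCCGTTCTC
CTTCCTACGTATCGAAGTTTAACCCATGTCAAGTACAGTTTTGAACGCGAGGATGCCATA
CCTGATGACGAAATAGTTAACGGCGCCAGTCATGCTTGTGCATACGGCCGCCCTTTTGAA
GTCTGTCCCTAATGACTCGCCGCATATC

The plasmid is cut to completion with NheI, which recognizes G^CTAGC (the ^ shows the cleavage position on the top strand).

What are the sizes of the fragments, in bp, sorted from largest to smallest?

NheI sites (GCTAGC) start at positions 58, 88.
NheI cuts after the first base of each site, so after positions 58, 88.
Circular molecule, 2 cuts → 2 fragments:
  59–88 → 30 bp
  89–268 then 1–58 → 180 + 58 = 238 bp
Sorted largest to smallest: 238, 30 bp.

238, 30 bp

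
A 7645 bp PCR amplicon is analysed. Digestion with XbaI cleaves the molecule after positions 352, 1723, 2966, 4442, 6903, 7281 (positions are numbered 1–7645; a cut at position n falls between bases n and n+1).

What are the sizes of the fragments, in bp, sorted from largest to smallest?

2461, 1476, 1371, 1243, 378, 364, 352 bp

Linear molecule, 6 cuts → 7 fragments:
  352 − 0 = 352 bp
  1723 − 352 = 1371 bp
  2966 − 1723 = 1243 bp
  4442 − 2966 = 1476 bp
  6903 − 4442 = 2461 bp
  7281 − 6903 = 378 bp
  7645 − 7281 = 364 bp
Sorted largest to smallest: 2461, 1476, 1371, 1243, 378, 364, 352 bp.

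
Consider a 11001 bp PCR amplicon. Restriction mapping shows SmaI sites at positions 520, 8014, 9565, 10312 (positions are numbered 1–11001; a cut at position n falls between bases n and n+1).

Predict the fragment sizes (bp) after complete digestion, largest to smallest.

7494, 1551, 747, 689, 520 bp

Linear molecule, 4 cuts → 5 fragments:
  520 − 0 = 520 bp
  8014 − 520 = 7494 bp
  9565 − 8014 = 1551 bp
  10312 − 9565 = 747 bp
  11001 − 10312 = 689 bp
Sorted largest to smallest: 7494, 1551, 747, 689, 520 bp.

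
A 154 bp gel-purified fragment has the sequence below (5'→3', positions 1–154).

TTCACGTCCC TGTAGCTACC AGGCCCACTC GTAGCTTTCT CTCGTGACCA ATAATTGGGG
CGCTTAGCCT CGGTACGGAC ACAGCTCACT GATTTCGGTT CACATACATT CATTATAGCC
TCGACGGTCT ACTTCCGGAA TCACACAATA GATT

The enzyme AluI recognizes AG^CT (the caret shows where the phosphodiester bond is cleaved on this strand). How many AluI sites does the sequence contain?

AGCT occurs starting at positions 14, 33, 83.
AluI cuts at 3 sites.

3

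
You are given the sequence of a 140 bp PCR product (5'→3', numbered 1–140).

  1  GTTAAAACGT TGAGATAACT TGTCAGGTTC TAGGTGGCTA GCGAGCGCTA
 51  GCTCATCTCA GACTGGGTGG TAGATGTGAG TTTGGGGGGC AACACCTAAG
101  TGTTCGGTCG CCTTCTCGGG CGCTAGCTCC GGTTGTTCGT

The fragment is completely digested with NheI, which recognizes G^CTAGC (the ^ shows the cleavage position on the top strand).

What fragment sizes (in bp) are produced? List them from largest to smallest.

75, 37, 18, 10 bp

NheI sites (GCTAGC) start at positions 37, 47, 122.
NheI cuts after the first base of each site, so after positions 37, 47, 122.
Linear molecule, 3 cuts → 4 fragments:
  1–37 → 37 bp
  38–47 → 10 bp
  48–122 → 75 bp
  123–140 → 18 bp
Sorted largest to smallest: 75, 37, 18, 10 bp.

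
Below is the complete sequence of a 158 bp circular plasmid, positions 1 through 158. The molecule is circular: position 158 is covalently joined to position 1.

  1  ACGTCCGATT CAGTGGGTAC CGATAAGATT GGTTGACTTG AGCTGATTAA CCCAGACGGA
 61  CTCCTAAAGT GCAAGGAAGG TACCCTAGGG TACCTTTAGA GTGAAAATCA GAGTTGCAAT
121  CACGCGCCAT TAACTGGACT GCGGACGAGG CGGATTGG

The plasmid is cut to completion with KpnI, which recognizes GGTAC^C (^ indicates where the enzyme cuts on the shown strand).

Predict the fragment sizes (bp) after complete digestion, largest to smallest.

85, 63, 10 bp

KpnI sites (GGTACC) start at positions 16, 79, 89.
KpnI cuts after base 5 of each site (before the last base), so after positions 20, 83, 93.
Circular molecule, 3 cuts → 3 fragments:
  21–83 → 63 bp
  84–93 → 10 bp
  94–158 then 1–20 → 65 + 20 = 85 bp
Sorted largest to smallest: 85, 63, 10 bp.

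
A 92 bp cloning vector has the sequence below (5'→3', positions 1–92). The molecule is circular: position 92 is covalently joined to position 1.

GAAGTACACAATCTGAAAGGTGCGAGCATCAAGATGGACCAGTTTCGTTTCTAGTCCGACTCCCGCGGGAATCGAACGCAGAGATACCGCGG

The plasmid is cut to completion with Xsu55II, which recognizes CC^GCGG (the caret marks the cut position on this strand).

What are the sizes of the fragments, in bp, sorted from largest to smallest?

Xsu55II sites (CCGCGG) start at positions 63, 87.
Xsu55II cuts after base 2 of each site, so after positions 64, 88.
Circular molecule, 2 cuts → 2 fragments:
  65–88 → 24 bp
  89–92 then 1–64 → 4 + 64 = 68 bp
Sorted largest to smallest: 68, 24 bp.

68, 24 bp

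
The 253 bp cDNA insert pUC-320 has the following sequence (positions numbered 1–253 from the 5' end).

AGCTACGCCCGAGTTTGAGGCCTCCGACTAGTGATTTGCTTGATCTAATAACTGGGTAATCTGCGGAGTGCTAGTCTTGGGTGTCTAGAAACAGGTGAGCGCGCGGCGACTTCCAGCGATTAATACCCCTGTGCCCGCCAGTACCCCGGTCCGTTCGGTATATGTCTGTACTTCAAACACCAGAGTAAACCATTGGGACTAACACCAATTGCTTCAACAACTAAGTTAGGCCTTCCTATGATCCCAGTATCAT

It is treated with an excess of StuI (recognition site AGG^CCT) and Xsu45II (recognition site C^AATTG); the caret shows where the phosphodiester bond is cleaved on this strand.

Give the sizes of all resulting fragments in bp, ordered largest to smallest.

186, 24, 23, 20 bp

StuI sites (AGGCCT) start at positions 18, 228.
StuI cuts after base 3 of each site, so after positions 20, 230.
The Xsu45II site (CAATTG) starts at position 206.
Xsu45II cuts after the first base of each site, so after position 206.
Combined cut positions: 20, 206, 230.
Linear molecule, 3 cuts → 4 fragments:
  1–20 → 20 bp
  21–206 → 186 bp
  207–230 → 24 bp
  231–253 → 23 bp
Sorted largest to smallest: 186, 24, 23, 20 bp.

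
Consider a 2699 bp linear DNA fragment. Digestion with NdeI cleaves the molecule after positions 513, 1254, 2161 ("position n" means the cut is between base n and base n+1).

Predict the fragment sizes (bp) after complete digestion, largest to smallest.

Linear molecule, 3 cuts → 4 fragments:
  513 − 0 = 513 bp
  1254 − 513 = 741 bp
  2161 − 1254 = 907 bp
  2699 − 2161 = 538 bp
Sorted largest to smallest: 907, 741, 538, 513 bp.

907, 741, 538, 513 bp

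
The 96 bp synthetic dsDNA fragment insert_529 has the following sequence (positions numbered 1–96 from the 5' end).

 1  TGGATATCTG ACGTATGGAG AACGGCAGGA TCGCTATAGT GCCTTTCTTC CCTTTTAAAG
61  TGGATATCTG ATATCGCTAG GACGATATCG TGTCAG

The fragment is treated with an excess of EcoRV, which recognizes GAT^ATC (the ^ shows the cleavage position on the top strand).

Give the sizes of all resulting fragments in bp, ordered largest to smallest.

EcoRV sites (GATATC) start at positions 3, 63, 70, 84.
EcoRV cuts after base 3 of each site, so after positions 5, 65, 72, 86.
Linear molecule, 4 cuts → 5 fragments:
  1–5 → 5 bp
  6–65 → 60 bp
  66–72 → 7 bp
  73–86 → 14 bp
  87–96 → 10 bp
Sorted largest to smallest: 60, 14, 10, 7, 5 bp.

60, 14, 10, 7, 5 bp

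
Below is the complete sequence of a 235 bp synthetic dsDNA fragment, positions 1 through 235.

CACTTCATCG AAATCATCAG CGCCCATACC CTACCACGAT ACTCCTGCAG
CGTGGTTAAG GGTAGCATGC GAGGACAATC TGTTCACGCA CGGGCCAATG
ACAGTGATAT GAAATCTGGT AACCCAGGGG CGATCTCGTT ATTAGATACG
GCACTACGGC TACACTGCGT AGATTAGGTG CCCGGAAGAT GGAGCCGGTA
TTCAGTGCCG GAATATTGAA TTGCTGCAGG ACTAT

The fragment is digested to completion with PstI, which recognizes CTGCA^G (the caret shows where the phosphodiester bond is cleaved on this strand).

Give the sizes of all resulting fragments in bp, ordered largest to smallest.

179, 49, 7 bp

PstI sites (CTGCAG) start at positions 45, 224.
PstI cuts after base 5 of each site (before the last base), so after positions 49, 228.
Linear molecule, 2 cuts → 3 fragments:
  1–49 → 49 bp
  50–228 → 179 bp
  229–235 → 7 bp
Sorted largest to smallest: 179, 49, 7 bp.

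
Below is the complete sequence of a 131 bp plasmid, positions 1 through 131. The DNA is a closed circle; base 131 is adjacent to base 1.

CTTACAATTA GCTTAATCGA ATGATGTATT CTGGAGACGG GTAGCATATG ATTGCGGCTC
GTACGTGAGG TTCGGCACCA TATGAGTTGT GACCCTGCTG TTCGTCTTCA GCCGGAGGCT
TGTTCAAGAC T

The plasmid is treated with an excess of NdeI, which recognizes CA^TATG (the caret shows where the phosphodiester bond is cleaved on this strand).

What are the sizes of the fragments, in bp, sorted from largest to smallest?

97, 34 bp

NdeI sites (CATATG) start at positions 45, 79.
NdeI cuts after base 2 of each site, so after positions 46, 80.
Circular molecule, 2 cuts → 2 fragments:
  47–80 → 34 bp
  81–131 then 1–46 → 51 + 46 = 97 bp
Sorted largest to smallest: 97, 34 bp.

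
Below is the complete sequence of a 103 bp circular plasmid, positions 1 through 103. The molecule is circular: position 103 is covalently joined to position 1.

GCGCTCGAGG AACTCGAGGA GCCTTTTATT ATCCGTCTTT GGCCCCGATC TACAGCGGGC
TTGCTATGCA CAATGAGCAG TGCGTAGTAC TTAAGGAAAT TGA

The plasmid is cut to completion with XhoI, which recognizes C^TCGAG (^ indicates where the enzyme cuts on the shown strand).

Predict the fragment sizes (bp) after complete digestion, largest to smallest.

XhoI sites (CTCGAG) start at positions 4, 13.
XhoI cuts after the first base of each site, so after positions 4, 13.
Circular molecule, 2 cuts → 2 fragments:
  5–13 → 9 bp
  14–103 then 1–4 → 90 + 4 = 94 bp
Sorted largest to smallest: 94, 9 bp.

94, 9 bp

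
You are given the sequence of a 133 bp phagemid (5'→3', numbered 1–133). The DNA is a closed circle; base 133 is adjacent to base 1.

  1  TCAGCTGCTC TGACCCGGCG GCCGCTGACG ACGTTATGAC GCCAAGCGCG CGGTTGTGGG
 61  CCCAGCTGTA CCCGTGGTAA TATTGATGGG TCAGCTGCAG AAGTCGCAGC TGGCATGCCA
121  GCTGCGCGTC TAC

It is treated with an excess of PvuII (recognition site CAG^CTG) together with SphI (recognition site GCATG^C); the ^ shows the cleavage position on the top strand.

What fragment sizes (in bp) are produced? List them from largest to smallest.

61, 29, 16, 15, 8, 4 bp

PvuII sites (CAGCTG) start at positions 2, 63, 92, 107, 119.
PvuII cuts after base 3 of each site, so after positions 4, 65, 94, 109, 121.
The SphI site (GCATGC) starts at position 113.
SphI cuts after base 5 of each site (before the last base), so after position 117.
Combined cut positions: 4, 65, 94, 109, 117, 121.
Circular molecule, 6 cuts → 6 fragments:
  5–65 → 61 bp
  66–94 → 29 bp
  95–109 → 15 bp
  110–117 → 8 bp
  118–121 → 4 bp
  122–133 then 1–4 → 12 + 4 = 16 bp
Sorted largest to smallest: 61, 29, 16, 15, 8, 4 bp.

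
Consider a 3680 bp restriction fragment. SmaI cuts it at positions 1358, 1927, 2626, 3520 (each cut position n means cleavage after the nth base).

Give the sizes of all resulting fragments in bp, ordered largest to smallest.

1358, 894, 699, 569, 160 bp

Linear molecule, 4 cuts → 5 fragments:
  1358 − 0 = 1358 bp
  1927 − 1358 = 569 bp
  2626 − 1927 = 699 bp
  3520 − 2626 = 894 bp
  3680 − 3520 = 160 bp
Sorted largest to smallest: 1358, 894, 699, 569, 160 bp.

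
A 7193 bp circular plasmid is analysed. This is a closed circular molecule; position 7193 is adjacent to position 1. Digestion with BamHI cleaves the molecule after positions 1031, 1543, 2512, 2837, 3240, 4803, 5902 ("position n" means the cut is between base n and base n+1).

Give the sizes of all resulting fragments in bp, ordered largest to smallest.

2322, 1563, 1099, 969, 512, 403, 325 bp

Circular molecule, 7 cuts → 7 fragments:
  1543 − 1031 = 512 bp
  2512 − 1543 = 969 bp
  2837 − 2512 = 325 bp
  3240 − 2837 = 403 bp
  4803 − 3240 = 1563 bp
  5902 − 4803 = 1099 bp
  wrap: 7193 − 5902 + 1031 = 2322 bp
Sorted largest to smallest: 2322, 1563, 1099, 969, 512, 403, 325 bp.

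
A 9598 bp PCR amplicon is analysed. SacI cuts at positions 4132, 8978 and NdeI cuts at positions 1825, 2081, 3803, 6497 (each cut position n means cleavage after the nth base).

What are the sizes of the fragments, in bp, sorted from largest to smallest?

Combined cut positions (sorted): 1825, 2081, 3803, 4132, 6497, 8978.
Linear molecule, 6 cuts → 7 fragments:
  1825 − 0 = 1825 bp
  2081 − 1825 = 256 bp
  3803 − 2081 = 1722 bp
  4132 − 3803 = 329 bp
  6497 − 4132 = 2365 bp
  8978 − 6497 = 2481 bp
  9598 − 8978 = 620 bp
Sorted largest to smallest: 2481, 2365, 1825, 1722, 620, 329, 256 bp.

2481, 2365, 1825, 1722, 620, 329, 256 bp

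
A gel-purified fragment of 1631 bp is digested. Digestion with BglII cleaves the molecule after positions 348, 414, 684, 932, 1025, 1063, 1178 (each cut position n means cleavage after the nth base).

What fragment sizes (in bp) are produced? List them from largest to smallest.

Linear molecule, 7 cuts → 8 fragments:
  348 − 0 = 348 bp
  414 − 348 = 66 bp
  684 − 414 = 270 bp
  932 − 684 = 248 bp
  1025 − 932 = 93 bp
  1063 − 1025 = 38 bp
  1178 − 1063 = 115 bp
  1631 − 1178 = 453 bp
Sorted largest to smallest: 453, 348, 270, 248, 115, 93, 66, 38 bp.

453, 348, 270, 248, 115, 93, 66, 38 bp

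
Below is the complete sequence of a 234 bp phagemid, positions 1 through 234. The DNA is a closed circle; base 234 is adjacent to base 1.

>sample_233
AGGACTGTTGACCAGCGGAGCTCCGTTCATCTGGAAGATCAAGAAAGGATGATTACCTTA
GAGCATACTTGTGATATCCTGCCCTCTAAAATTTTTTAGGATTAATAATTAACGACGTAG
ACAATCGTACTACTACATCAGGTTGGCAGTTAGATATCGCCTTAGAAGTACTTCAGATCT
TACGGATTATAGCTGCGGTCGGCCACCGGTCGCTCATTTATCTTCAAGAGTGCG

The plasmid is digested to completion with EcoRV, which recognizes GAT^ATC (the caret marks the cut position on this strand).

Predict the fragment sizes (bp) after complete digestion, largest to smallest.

154, 80 bp

EcoRV sites (GATATC) start at positions 73, 153.
EcoRV cuts after base 3 of each site, so after positions 75, 155.
Circular molecule, 2 cuts → 2 fragments:
  76–155 → 80 bp
  156–234 then 1–75 → 79 + 75 = 154 bp
Sorted largest to smallest: 154, 80 bp.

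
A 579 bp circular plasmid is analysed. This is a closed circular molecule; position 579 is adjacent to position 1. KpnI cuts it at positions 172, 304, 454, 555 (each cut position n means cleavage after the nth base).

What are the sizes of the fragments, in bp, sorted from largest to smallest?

Circular molecule, 4 cuts → 4 fragments:
  304 − 172 = 132 bp
  454 − 304 = 150 bp
  555 − 454 = 101 bp
  wrap: 579 − 555 + 172 = 196 bp
Sorted largest to smallest: 196, 150, 132, 101 bp.

196, 150, 132, 101 bp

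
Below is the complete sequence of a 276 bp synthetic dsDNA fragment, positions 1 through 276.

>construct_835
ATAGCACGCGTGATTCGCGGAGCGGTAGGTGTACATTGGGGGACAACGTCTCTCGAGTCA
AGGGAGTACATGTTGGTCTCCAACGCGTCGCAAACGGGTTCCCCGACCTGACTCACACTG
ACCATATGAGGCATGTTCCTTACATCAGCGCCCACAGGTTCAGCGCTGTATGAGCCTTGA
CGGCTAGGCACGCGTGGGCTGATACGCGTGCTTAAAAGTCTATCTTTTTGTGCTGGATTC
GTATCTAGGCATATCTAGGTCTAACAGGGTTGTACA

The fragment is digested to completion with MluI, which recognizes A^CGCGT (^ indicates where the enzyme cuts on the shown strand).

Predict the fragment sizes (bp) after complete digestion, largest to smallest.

MluI sites (ACGCGT) start at positions 6, 83, 190, 204.
MluI cuts after the first base of each site, so after positions 6, 83, 190, 204.
Linear molecule, 4 cuts → 5 fragments:
  1–6 → 6 bp
  7–83 → 77 bp
  84–190 → 107 bp
  191–204 → 14 bp
  205–276 → 72 bp
Sorted largest to smallest: 107, 77, 72, 14, 6 bp.

107, 77, 72, 14, 6 bp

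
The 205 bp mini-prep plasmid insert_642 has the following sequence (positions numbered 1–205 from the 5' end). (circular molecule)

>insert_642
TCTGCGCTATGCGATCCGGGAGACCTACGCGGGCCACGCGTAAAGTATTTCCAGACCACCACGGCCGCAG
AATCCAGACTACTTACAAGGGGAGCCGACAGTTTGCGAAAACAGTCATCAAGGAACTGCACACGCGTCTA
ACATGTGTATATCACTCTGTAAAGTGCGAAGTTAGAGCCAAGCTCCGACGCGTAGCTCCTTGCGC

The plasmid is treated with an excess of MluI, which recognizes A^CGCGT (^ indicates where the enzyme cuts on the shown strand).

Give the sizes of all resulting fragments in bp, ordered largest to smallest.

MluI sites (ACGCGT) start at positions 36, 132, 188.
MluI cuts after the first base of each site, so after positions 36, 132, 188.
Circular molecule, 3 cuts → 3 fragments:
  37–132 → 96 bp
  133–188 → 56 bp
  189–205 then 1–36 → 17 + 36 = 53 bp
Sorted largest to smallest: 96, 56, 53 bp.

96, 56, 53 bp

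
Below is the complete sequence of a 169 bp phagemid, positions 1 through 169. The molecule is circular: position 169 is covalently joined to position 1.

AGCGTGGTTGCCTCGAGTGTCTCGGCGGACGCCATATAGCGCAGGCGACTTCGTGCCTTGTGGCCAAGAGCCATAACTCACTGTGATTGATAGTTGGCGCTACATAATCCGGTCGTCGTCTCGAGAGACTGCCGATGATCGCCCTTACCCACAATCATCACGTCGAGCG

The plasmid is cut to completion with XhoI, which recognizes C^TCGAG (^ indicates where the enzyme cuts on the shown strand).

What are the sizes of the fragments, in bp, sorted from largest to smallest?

108, 61 bp

XhoI sites (CTCGAG) start at positions 12, 120.
XhoI cuts after the first base of each site, so after positions 12, 120.
Circular molecule, 2 cuts → 2 fragments:
  13–120 → 108 bp
  121–169 then 1–12 → 49 + 12 = 61 bp
Sorted largest to smallest: 108, 61 bp.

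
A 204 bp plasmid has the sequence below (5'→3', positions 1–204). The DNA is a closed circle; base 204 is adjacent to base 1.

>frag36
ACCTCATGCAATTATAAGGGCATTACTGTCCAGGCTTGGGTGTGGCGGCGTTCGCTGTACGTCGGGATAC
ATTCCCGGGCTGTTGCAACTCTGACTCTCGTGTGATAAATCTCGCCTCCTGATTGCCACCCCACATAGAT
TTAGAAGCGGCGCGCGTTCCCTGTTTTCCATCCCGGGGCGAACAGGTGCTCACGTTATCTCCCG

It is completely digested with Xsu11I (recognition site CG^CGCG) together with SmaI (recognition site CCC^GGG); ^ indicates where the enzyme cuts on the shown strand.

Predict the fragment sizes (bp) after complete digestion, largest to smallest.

106, 76, 22 bp

The Xsu11I site (CGCGCG) starts at position 151.
Xsu11I cuts after base 2 of each site, so after position 152.
SmaI sites (CCCGGG) start at positions 74, 172.
SmaI cuts after base 3 of each site, so after positions 76, 174.
Combined cut positions: 76, 152, 174.
Circular molecule, 3 cuts → 3 fragments:
  77–152 → 76 bp
  153–174 → 22 bp
  175–204 then 1–76 → 30 + 76 = 106 bp
Sorted largest to smallest: 106, 76, 22 bp.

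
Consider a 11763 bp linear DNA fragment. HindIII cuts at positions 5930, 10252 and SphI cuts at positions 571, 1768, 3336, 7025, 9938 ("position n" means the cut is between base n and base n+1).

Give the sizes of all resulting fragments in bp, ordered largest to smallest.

Combined cut positions (sorted): 571, 1768, 3336, 5930, 7025, 9938, 10252.
Linear molecule, 7 cuts → 8 fragments:
  571 − 0 = 571 bp
  1768 − 571 = 1197 bp
  3336 − 1768 = 1568 bp
  5930 − 3336 = 2594 bp
  7025 − 5930 = 1095 bp
  9938 − 7025 = 2913 bp
  10252 − 9938 = 314 bp
  11763 − 10252 = 1511 bp
Sorted largest to smallest: 2913, 2594, 1568, 1511, 1197, 1095, 571, 314 bp.

2913, 2594, 1568, 1511, 1197, 1095, 571, 314 bp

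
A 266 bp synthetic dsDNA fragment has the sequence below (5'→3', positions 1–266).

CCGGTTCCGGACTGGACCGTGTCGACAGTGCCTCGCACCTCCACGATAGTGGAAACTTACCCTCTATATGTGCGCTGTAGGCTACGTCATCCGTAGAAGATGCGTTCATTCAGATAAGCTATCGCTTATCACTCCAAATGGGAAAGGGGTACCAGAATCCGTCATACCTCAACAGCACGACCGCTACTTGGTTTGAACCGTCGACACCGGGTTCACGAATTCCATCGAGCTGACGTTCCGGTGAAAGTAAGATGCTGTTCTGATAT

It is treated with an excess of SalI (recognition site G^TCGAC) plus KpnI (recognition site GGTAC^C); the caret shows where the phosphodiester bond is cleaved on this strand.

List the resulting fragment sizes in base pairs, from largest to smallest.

131, 66, 48, 21 bp

SalI sites (GTCGAC) start at positions 21, 200.
SalI cuts after the first base of each site, so after positions 21, 200.
The KpnI site (GGTACC) starts at position 148.
KpnI cuts after base 5 of each site (before the last base), so after position 152.
Combined cut positions: 21, 152, 200.
Linear molecule, 3 cuts → 4 fragments:
  1–21 → 21 bp
  22–152 → 131 bp
  153–200 → 48 bp
  201–266 → 66 bp
Sorted largest to smallest: 131, 66, 48, 21 bp.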